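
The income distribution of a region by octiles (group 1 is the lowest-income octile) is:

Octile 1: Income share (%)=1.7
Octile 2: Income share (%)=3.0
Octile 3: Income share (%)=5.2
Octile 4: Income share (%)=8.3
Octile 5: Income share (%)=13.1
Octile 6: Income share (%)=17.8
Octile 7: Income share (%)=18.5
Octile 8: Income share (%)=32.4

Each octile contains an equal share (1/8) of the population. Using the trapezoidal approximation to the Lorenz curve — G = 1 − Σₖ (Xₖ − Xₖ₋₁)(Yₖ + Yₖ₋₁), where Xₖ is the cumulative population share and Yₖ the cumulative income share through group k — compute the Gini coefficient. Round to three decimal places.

0.419

Cumulative income shares Yₖ: 0.0170, 0.0470, 0.0990, 0.1820, 0.3130, 0.4910, 0.6760, 1.0000
Σ (Xₖ−Xₖ₋₁)(Yₖ+Yₖ₋₁) = (1/8)(0.0170+0.0000) + (1/8)(0.0470+0.0170) + (1/8)(0.0990+0.0470) + (1/8)(0.1820+0.0990) + (1/8)(0.3130+0.1820) + (1/8)(0.4910+0.3130) + (1/8)(0.6760+0.4910) + (1/8)(1.0000+0.6760)
  = 0.0021 + 0.0080 + 0.0183 + 0.0351 + 0.0619 + 0.1005 + 0.1459 + 0.2095 = 0.5812
G = 1 − 0.5812 = 0.4188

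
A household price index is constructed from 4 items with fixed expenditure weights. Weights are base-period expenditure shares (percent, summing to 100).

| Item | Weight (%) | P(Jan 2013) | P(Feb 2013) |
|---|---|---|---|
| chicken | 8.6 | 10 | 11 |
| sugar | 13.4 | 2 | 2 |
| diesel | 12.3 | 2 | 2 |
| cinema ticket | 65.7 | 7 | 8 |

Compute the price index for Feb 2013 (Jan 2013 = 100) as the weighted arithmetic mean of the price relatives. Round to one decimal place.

110.2

chicken: 8.6 × (11/10) = 8.6 × 1.100000 = 9.4600
sugar: 13.4 × (2/2) = 13.4 × 1.000000 = 13.4000
diesel: 12.3 × (2/2) = 12.3 × 1.000000 = 12.3000
cinema ticket: 65.7 × (8/7) = 65.7 × 1.142857 = 75.0857
Index = Σ wᵢ·(p₁ᵢ/p₀ᵢ) = 9.4600 + 13.4000 + 12.3000 + 75.0857 = 110.2457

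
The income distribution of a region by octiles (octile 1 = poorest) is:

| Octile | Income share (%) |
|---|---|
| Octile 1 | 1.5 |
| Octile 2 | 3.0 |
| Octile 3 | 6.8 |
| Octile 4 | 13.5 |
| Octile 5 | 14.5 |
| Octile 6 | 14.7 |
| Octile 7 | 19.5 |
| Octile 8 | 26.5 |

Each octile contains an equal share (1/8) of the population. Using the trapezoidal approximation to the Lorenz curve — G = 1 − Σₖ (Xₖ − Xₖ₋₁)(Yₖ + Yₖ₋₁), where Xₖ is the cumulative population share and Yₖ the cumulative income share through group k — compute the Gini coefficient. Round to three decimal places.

Cumulative income shares Yₖ: 0.0150, 0.0450, 0.1130, 0.2480, 0.3930, 0.5400, 0.7350, 1.0000
Σ (Xₖ−Xₖ₋₁)(Yₖ+Yₖ₋₁) = (1/8)(0.0150+0.0000) + (1/8)(0.0450+0.0150) + (1/8)(0.1130+0.0450) + (1/8)(0.2480+0.1130) + (1/8)(0.3930+0.2480) + (1/8)(0.5400+0.3930) + (1/8)(0.7350+0.5400) + (1/8)(1.0000+0.7350)
  = 0.0019 + 0.0075 + 0.0198 + 0.0451 + 0.0801 + 0.1166 + 0.1594 + 0.2169 = 0.6472
G = 1 − 0.6472 = 0.3528

0.353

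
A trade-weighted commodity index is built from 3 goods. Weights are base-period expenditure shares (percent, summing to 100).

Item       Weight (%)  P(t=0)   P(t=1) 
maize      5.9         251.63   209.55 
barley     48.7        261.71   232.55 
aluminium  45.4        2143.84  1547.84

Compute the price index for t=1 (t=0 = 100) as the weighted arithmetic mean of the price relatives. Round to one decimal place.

81.0

maize: 5.9 × (209.55/251.63) = 5.9 × 0.832770 = 4.9133
barley: 48.7 × (232.55/261.71) = 48.7 × 0.888579 = 43.2738
aluminium: 45.4 × (1547.84/2143.84) = 45.4 × 0.721994 = 32.7785
Index = Σ wᵢ·(p₁ᵢ/p₀ᵢ) = 4.9133 + 43.2738 + 32.7785 = 80.9657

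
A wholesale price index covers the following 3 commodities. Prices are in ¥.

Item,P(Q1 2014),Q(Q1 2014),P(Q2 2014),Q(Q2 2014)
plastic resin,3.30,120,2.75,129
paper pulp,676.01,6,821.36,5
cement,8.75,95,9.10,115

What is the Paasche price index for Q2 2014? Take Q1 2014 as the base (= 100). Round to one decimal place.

114.5

Paasche price index uses current-period quantities as weights.
ΣP(Q2 2014)·Q(Q2 2014) = 2.75×129 + 821.36×5 + 9.10×115 = 354.75 + 4106.8 + 1046.5 = 5508.05
ΣP(Q1 2014)·Q(Q2 2014) = 3.30×129 + 676.01×5 + 8.75×115 = 425.7 + 3380.05 + 1006.25 = 4812
Index = 5508.05 / 4812 × 100 = 114.4649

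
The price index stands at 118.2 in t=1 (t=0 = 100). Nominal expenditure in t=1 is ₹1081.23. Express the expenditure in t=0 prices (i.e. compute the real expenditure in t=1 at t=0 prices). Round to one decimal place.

914.7

Real = Nominal ÷ (Index/100) = 1081.23 ÷ (118.2/100)
     = 1081.23 ÷ 1.182 = 914.7462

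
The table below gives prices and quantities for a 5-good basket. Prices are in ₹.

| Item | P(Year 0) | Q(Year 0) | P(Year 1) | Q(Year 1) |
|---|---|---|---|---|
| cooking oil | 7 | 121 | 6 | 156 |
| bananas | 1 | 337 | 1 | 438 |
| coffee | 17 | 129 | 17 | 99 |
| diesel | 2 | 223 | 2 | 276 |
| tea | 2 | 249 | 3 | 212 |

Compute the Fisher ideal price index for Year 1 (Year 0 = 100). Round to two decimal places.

102.15

Laspeyres component (base-period weights):
ΣP(Year 1)Q(Year 0) = 6×121 + 1×337 + 17×129 + 2×223 + 3×249 = 726 + 337 + 2193 + 446 + 747 = 4449
ΣP(Year 0)Q(Year 0) = 7×121 + 1×337 + 17×129 + 2×223 + 2×249 = 847 + 337 + 2193 + 446 + 498 = 4321
L = 4449 / 4321 × 100 = 102.9623
Paasche component (current-period weights):
ΣP(Year 1)Q(Year 1) = 6×156 + 1×438 + 17×99 + 2×276 + 3×212 = 936 + 438 + 1683 + 552 + 636 = 4245
ΣP(Year 0)Q(Year 1) = 7×156 + 1×438 + 17×99 + 2×276 + 2×212 = 1092 + 438 + 1683 + 552 + 424 = 4189
P = 4245 / 4189 × 100 = 101.3368
Fisher = √(L × P) = √(102.9623 × 101.3368) = 102.1463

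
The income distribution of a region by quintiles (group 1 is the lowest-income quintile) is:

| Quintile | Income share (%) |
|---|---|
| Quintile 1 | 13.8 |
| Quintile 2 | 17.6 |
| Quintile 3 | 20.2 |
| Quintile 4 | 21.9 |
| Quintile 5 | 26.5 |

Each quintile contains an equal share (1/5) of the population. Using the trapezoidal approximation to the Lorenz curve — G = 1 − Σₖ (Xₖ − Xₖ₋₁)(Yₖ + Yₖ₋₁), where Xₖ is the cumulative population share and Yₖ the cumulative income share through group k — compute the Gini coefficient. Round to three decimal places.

Cumulative income shares Yₖ: 0.1380, 0.3140, 0.5160, 0.7350, 1.0000
Σ (Xₖ−Xₖ₋₁)(Yₖ+Yₖ₋₁) = (1/5)(0.1380+0.0000) + (1/5)(0.3140+0.1380) + (1/5)(0.5160+0.3140) + (1/5)(0.7350+0.5160) + (1/5)(1.0000+0.7350)
  = 0.0276 + 0.0904 + 0.1660 + 0.2502 + 0.3470 = 0.8812
G = 1 − 0.8812 = 0.1188

0.119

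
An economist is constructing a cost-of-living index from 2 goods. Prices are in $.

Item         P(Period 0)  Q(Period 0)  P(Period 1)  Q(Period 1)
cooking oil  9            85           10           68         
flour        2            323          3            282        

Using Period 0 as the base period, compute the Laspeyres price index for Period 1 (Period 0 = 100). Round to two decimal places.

128.92

Laspeyres price index uses base-period quantities as weights.
ΣP(Period 1)·Q(Period 0) = 10×85 + 3×323 = 850 + 969 = 1819
ΣP(Period 0)·Q(Period 0) = 9×85 + 2×323 = 765 + 646 = 1411
Index = 1819 / 1411 × 100 = 128.9157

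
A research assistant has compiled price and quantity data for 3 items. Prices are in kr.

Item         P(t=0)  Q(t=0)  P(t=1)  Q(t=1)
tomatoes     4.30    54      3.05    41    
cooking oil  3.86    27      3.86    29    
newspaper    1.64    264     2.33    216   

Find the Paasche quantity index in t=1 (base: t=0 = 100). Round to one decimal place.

Paasche quantity index uses current-period prices as weights.
ΣP(t=1)·Q(t=1) = 3.05×41 + 3.86×29 + 2.33×216 = 125.05 + 111.94 + 503.28 = 740.27
ΣP(t=1)·Q(t=0) = 3.05×54 + 3.86×27 + 2.33×264 = 164.7 + 104.22 + 615.12 = 884.04
Index = 740.27 / 884.04 × 100 = 83.7372

83.7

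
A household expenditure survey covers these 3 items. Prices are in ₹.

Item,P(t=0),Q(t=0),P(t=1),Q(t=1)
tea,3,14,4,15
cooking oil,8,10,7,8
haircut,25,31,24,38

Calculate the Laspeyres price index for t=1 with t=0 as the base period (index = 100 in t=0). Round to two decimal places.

Laspeyres price index uses base-period quantities as weights.
ΣP(t=1)·Q(t=0) = 4×14 + 7×10 + 24×31 = 56 + 70 + 744 = 870
ΣP(t=0)·Q(t=0) = 3×14 + 8×10 + 25×31 = 42 + 80 + 775 = 897
Index = 870 / 897 × 100 = 96.9900

96.99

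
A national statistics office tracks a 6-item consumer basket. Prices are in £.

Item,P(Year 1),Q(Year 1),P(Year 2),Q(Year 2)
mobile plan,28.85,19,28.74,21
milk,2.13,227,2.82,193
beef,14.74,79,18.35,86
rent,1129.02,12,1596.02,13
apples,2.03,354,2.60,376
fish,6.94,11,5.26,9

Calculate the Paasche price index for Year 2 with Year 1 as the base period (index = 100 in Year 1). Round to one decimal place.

137.7

Paasche price index uses current-period quantities as weights.
ΣP(Year 2)·Q(Year 2) = 28.74×21 + 2.82×193 + 18.35×86 + 1596.02×13 + 2.60×376 + 5.26×9 = 603.54 + 544.26 + 1578.1 + 20748.26 + 977.6 + 47.34 = 24499.1
ΣP(Year 1)·Q(Year 2) = 28.85×21 + 2.13×193 + 14.74×86 + 1129.02×13 + 2.03×376 + 6.94×9 = 605.85 + 411.09 + 1267.64 + 14677.26 + 763.28 + 62.46 = 17787.58
Index = 24499.1 / 17787.58 × 100 = 137.7315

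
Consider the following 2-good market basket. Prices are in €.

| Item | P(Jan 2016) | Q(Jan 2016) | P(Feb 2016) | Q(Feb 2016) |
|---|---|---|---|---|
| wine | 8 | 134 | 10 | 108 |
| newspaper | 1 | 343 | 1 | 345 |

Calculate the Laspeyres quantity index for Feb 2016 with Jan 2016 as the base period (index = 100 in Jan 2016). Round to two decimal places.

Laspeyres quantity index uses base-period prices as weights.
ΣP(Jan 2016)·Q(Feb 2016) = 8×108 + 1×345 = 864 + 345 = 1209
ΣP(Jan 2016)·Q(Jan 2016) = 8×134 + 1×343 = 1072 + 343 = 1415
Index = 1209 / 1415 × 100 = 85.4417

85.44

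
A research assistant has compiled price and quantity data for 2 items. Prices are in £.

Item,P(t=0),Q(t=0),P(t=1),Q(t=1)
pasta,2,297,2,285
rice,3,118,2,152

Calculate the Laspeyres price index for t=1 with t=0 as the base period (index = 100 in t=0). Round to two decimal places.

Laspeyres price index uses base-period quantities as weights.
ΣP(t=1)·Q(t=0) = 2×297 + 2×118 = 594 + 236 = 830
ΣP(t=0)·Q(t=0) = 2×297 + 3×118 = 594 + 354 = 948
Index = 830 / 948 × 100 = 87.5527

87.55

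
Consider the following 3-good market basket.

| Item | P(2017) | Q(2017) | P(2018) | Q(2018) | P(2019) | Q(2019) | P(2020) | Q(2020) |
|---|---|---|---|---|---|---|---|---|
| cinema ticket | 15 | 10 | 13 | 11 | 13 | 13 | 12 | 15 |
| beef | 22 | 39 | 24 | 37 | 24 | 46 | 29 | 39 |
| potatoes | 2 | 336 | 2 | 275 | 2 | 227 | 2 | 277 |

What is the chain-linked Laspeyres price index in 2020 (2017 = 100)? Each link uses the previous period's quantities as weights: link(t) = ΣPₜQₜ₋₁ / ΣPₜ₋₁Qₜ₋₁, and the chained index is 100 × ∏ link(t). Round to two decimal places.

116.45

Link 2017→2018:
ΣP(2018)Q(2017) = 13×10 + 24×39 + 2×336 = 130 + 936 + 672 = 1738
ΣP(2017)Q(2017) = 15×10 + 22×39 + 2×336 = 150 + 858 + 672 = 1680
link = 1738/1680 = 1.034524
Link 2018→2019:
ΣP(2019)Q(2018) = 13×11 + 24×37 + 2×275 = 143 + 888 + 550 = 1581
ΣP(2018)Q(2018) = 13×11 + 24×37 + 2×275 = 143 + 888 + 550 = 1581
link = 1581/1581 = 1.000000
Link 2019→2020:
ΣP(2020)Q(2019) = 12×13 + 29×46 + 2×227 = 156 + 1334 + 454 = 1944
ΣP(2019)Q(2019) = 13×13 + 24×46 + 2×227 = 169 + 1104 + 454 = 1727
link = 1944/1727 = 1.125651
Chained index = 100 × 1.034524 × 1.000000 × 1.125651 = 116.4513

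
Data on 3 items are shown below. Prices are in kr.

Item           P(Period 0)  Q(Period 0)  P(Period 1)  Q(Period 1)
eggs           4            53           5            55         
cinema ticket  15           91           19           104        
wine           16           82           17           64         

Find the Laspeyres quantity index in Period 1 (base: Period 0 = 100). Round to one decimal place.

Laspeyres quantity index uses base-period prices as weights.
ΣP(Period 0)·Q(Period 1) = 4×55 + 15×104 + 16×64 = 220 + 1560 + 1024 = 2804
ΣP(Period 0)·Q(Period 0) = 4×53 + 15×91 + 16×82 = 212 + 1365 + 1312 = 2889
Index = 2804 / 2889 × 100 = 97.0578

97.1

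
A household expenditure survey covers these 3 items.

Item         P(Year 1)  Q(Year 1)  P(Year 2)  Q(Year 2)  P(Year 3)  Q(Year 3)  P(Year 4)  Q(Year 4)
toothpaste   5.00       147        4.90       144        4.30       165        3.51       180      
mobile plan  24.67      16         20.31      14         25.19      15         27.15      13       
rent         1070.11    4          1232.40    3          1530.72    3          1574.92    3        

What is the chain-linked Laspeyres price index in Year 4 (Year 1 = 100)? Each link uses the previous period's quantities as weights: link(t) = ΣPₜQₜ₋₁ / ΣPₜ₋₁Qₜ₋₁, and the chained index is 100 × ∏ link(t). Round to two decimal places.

131.83

Link Year 1→Year 2:
ΣP(Year 2)Q(Year 1) = 4.90×147 + 20.31×16 + 1232.40×4 = 720.3 + 324.96 + 4929.6 = 5974.86
ΣP(Year 1)Q(Year 1) = 5.00×147 + 24.67×16 + 1070.11×4 = 735 + 394.72 + 4280.44 = 5410.16
link = 5974.86/5410.16 = 1.104378
Link Year 2→Year 3:
ΣP(Year 3)Q(Year 2) = 4.30×144 + 25.19×14 + 1530.72×3 = 619.2 + 352.66 + 4592.16 = 5564.02
ΣP(Year 2)Q(Year 2) = 4.90×144 + 20.31×14 + 1232.40×3 = 705.6 + 284.34 + 3697.2 = 4687.14
link = 5564.02/4687.14 = 1.187082
Link Year 3→Year 4:
ΣP(Year 4)Q(Year 3) = 3.51×165 + 27.15×15 + 1574.92×3 = 579.15 + 407.25 + 4724.76 = 5711.16
ΣP(Year 3)Q(Year 3) = 4.30×165 + 25.19×15 + 1530.72×3 = 709.5 + 377.85 + 4592.16 = 5679.51
link = 5711.16/5679.51 = 1.005573
Chained index = 100 × 1.104378 × 1.187082 × 1.005573 = 131.8293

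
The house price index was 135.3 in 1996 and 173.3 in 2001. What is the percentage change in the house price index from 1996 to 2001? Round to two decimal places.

Change = (173.3 − 135.3) / 135.3 × 100
       = 38.0 / 135.3 × 100 = 28.0857%

28.09%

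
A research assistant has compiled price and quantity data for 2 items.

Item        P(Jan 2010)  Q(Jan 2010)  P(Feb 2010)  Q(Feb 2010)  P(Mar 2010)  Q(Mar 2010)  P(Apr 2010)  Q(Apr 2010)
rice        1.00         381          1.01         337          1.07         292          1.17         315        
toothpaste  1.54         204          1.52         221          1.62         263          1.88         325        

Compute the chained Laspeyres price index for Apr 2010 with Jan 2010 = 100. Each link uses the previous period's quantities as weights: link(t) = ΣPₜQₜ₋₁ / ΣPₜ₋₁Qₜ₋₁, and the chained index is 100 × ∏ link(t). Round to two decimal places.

120.25

Link Jan 2010→Feb 2010:
ΣP(Feb 2010)Q(Jan 2010) = 1.01×381 + 1.52×204 = 384.81 + 310.08 = 694.89
ΣP(Jan 2010)Q(Jan 2010) = 1.00×381 + 1.54×204 = 381 + 314.16 = 695.16
link = 694.89/695.16 = 0.999612
Link Feb 2010→Mar 2010:
ΣP(Mar 2010)Q(Feb 2010) = 1.07×337 + 1.62×221 = 360.59 + 358.02 = 718.61
ΣP(Feb 2010)Q(Feb 2010) = 1.01×337 + 1.52×221 = 340.37 + 335.92 = 676.29
link = 718.61/676.29 = 1.062577
Link Mar 2010→Apr 2010:
ΣP(Apr 2010)Q(Mar 2010) = 1.17×292 + 1.88×263 = 341.64 + 494.44 = 836.08
ΣP(Mar 2010)Q(Mar 2010) = 1.07×292 + 1.62×263 = 312.44 + 426.06 = 738.5
link = 836.08/738.5 = 1.132133
Chained index = 100 × 0.999612 × 1.062577 × 1.132133 = 120.2511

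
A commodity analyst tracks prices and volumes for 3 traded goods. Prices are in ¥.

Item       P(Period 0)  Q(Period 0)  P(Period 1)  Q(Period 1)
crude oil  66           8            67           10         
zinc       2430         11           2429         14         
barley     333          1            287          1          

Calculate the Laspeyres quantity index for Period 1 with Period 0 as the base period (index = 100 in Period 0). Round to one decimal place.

Laspeyres quantity index uses base-period prices as weights.
ΣP(Period 0)·Q(Period 1) = 66×10 + 2430×14 + 333×1 = 660 + 34020 + 333 = 35013
ΣP(Period 0)·Q(Period 0) = 66×8 + 2430×11 + 333×1 = 528 + 26730 + 333 = 27591
Index = 35013 / 27591 × 100 = 126.9001

126.9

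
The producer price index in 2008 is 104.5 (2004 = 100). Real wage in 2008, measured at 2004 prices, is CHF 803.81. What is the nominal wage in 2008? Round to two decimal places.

Nominal = Real × (Index/100) = 803.81 × (104.5/100)
        = 803.81 × 1.045 = 839.9814

839.98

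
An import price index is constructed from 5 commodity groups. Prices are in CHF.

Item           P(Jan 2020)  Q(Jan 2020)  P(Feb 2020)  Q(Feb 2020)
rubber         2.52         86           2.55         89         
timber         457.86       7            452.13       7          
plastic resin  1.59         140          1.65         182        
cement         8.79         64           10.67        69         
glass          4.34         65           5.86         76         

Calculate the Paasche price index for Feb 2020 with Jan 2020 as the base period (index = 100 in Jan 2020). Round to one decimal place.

104.7

Paasche price index uses current-period quantities as weights.
ΣP(Feb 2020)·Q(Feb 2020) = 2.55×89 + 452.13×7 + 1.65×182 + 10.67×69 + 5.86×76 = 226.95 + 3164.91 + 300.3 + 736.23 + 445.36 = 4873.75
ΣP(Jan 2020)·Q(Feb 2020) = 2.52×89 + 457.86×7 + 1.59×182 + 8.79×69 + 4.34×76 = 224.28 + 3205.02 + 289.38 + 606.51 + 329.84 = 4655.03
Index = 4873.75 / 4655.03 × 100 = 104.6986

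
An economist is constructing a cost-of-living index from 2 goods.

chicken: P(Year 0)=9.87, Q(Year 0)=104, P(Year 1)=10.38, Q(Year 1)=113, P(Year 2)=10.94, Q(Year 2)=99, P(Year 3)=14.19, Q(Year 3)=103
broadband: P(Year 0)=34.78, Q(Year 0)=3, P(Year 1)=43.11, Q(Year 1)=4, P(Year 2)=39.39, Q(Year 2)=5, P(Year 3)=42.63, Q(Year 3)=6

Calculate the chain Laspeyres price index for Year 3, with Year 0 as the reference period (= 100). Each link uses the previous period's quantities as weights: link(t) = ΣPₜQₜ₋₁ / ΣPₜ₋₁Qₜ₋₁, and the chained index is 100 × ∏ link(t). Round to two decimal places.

139.99

Link Year 0→Year 1:
ΣP(Year 1)Q(Year 0) = 10.38×104 + 43.11×3 = 1079.52 + 129.33 = 1208.85
ΣP(Year 0)Q(Year 0) = 9.87×104 + 34.78×3 = 1026.48 + 104.34 = 1130.82
link = 1208.85/1130.82 = 1.069003
Link Year 1→Year 2:
ΣP(Year 2)Q(Year 1) = 10.94×113 + 39.39×4 = 1236.22 + 157.56 = 1393.78
ΣP(Year 1)Q(Year 1) = 10.38×113 + 43.11×4 = 1172.94 + 172.44 = 1345.38
link = 1393.78/1345.38 = 1.035975
Link Year 2→Year 3:
ΣP(Year 3)Q(Year 2) = 14.19×99 + 42.63×5 = 1404.81 + 213.15 = 1617.96
ΣP(Year 2)Q(Year 2) = 10.94×99 + 39.39×5 = 1083.06 + 196.95 = 1280.01
link = 1617.96/1280.01 = 1.264021
Chained index = 100 × 1.069003 × 1.035975 × 1.264021 = 139.9854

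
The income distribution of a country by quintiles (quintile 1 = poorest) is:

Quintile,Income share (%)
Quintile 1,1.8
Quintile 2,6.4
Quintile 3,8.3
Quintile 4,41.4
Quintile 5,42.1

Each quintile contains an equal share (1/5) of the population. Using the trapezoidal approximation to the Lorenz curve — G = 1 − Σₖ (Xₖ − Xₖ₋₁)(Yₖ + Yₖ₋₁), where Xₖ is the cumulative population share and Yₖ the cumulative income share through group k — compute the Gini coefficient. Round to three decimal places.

0.462

Cumulative income shares Yₖ: 0.0180, 0.0820, 0.1650, 0.5790, 1.0000
Σ (Xₖ−Xₖ₋₁)(Yₖ+Yₖ₋₁) = (1/5)(0.0180+0.0000) + (1/5)(0.0820+0.0180) + (1/5)(0.1650+0.0820) + (1/5)(0.5790+0.1650) + (1/5)(1.0000+0.5790)
  = 0.0036 + 0.0200 + 0.0494 + 0.1488 + 0.3158 = 0.5376
G = 1 − 0.5376 = 0.4624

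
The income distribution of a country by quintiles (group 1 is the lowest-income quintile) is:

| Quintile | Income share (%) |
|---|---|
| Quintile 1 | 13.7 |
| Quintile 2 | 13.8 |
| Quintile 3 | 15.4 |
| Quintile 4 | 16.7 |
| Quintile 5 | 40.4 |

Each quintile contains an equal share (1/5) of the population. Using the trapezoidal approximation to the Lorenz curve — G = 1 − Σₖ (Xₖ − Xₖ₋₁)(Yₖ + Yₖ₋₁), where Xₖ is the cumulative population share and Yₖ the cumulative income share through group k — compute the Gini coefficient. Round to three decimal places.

Cumulative income shares Yₖ: 0.1370, 0.2750, 0.4290, 0.5960, 1.0000
Σ (Xₖ−Xₖ₋₁)(Yₖ+Yₖ₋₁) = (1/5)(0.1370+0.0000) + (1/5)(0.2750+0.1370) + (1/5)(0.4290+0.2750) + (1/5)(0.5960+0.4290) + (1/5)(1.0000+0.5960)
  = 0.0274 + 0.0824 + 0.1408 + 0.2050 + 0.3192 = 0.7748
G = 1 − 0.7748 = 0.2252

0.225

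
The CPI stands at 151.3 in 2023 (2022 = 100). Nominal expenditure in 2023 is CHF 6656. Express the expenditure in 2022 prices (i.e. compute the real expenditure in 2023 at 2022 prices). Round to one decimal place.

4399.2

Real = Nominal ÷ (Index/100) = 6656 ÷ (151.3/100)
     = 6656 ÷ 1.513 = 4399.2069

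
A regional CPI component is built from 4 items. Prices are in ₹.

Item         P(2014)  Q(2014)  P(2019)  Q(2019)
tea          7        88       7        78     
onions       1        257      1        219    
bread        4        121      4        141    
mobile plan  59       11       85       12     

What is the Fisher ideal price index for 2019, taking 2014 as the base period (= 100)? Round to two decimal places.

114.79

Laspeyres component (base-period weights):
ΣP(2019)Q(2014) = 7×88 + 1×257 + 4×121 + 85×11 = 616 + 257 + 484 + 935 = 2292
ΣP(2014)Q(2014) = 7×88 + 1×257 + 4×121 + 59×11 = 616 + 257 + 484 + 649 = 2006
L = 2292 / 2006 × 100 = 114.2572
Paasche component (current-period weights):
ΣP(2019)Q(2019) = 7×78 + 1×219 + 4×141 + 85×12 = 546 + 219 + 564 + 1020 = 2349
ΣP(2014)Q(2019) = 7×78 + 1×219 + 4×141 + 59×12 = 546 + 219 + 564 + 708 = 2037
P = 2349 / 2037 × 100 = 115.3166
Fisher = √(L × P) = √(114.2572 × 115.3166) = 114.7857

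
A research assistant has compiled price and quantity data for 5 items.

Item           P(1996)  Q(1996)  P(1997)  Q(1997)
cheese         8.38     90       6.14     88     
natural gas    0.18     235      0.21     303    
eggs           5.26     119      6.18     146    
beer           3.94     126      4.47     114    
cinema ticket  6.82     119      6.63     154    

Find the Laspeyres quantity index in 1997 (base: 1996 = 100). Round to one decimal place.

112.0

Laspeyres quantity index uses base-period prices as weights.
ΣP(1996)·Q(1997) = 8.38×88 + 0.18×303 + 5.26×146 + 3.94×114 + 6.82×154 = 737.44 + 54.54 + 767.96 + 449.16 + 1050.28 = 3059.38
ΣP(1996)·Q(1996) = 8.38×90 + 0.18×235 + 5.26×119 + 3.94×126 + 6.82×119 = 754.2 + 42.3 + 625.94 + 496.44 + 811.58 = 2730.46
Index = 3059.38 / 2730.46 × 100 = 112.0463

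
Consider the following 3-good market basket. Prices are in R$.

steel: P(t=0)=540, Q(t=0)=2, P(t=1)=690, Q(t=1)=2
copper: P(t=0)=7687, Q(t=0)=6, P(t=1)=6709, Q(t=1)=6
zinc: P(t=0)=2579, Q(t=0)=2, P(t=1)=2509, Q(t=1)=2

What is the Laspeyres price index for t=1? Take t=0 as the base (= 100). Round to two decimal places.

89.10

Laspeyres price index uses base-period quantities as weights.
ΣP(t=1)·Q(t=0) = 690×2 + 6709×6 + 2509×2 = 1380 + 40254 + 5018 = 46652
ΣP(t=0)·Q(t=0) = 540×2 + 7687×6 + 2579×2 = 1080 + 46122 + 5158 = 52360
Index = 46652 / 52360 × 100 = 89.0985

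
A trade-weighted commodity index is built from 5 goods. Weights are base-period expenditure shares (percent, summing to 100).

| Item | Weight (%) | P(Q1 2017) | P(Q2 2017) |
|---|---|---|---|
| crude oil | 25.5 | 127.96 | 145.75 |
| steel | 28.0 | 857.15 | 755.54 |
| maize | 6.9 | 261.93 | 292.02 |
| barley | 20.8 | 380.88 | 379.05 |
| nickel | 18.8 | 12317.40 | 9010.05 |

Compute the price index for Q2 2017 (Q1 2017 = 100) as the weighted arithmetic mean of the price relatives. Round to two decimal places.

crude oil: 25.5 × (145.75/127.96) = 25.5 × 1.139028 = 29.0452
steel: 28.0 × (755.54/857.15) = 28.0 × 0.881456 = 24.6808
maize: 6.9 × (292.02/261.93) = 6.9 × 1.114878 = 7.6927
barley: 20.8 × (379.05/380.88) = 20.8 × 0.995195 = 20.7001
nickel: 18.8 × (9010.05/12317.40) = 18.8 × 0.731490 = 13.7520
Index = Σ wᵢ·(p₁ᵢ/p₀ᵢ) = 29.0452 + 24.6808 + 7.6927 + 20.7001 + 13.7520 = 95.8707

95.87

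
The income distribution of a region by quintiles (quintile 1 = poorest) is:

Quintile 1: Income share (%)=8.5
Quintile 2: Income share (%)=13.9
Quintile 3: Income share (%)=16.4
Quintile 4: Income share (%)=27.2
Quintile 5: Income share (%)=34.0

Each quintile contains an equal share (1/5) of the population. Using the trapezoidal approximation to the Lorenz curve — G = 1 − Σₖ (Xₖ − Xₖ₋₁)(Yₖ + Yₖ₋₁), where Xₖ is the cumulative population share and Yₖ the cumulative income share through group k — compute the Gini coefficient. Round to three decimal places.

0.257

Cumulative income shares Yₖ: 0.0850, 0.2240, 0.3880, 0.6600, 1.0000
Σ (Xₖ−Xₖ₋₁)(Yₖ+Yₖ₋₁) = (1/5)(0.0850+0.0000) + (1/5)(0.2240+0.0850) + (1/5)(0.3880+0.2240) + (1/5)(0.6600+0.3880) + (1/5)(1.0000+0.6600)
  = 0.0170 + 0.0618 + 0.1224 + 0.2096 + 0.3320 = 0.7428
G = 1 − 0.7428 = 0.2572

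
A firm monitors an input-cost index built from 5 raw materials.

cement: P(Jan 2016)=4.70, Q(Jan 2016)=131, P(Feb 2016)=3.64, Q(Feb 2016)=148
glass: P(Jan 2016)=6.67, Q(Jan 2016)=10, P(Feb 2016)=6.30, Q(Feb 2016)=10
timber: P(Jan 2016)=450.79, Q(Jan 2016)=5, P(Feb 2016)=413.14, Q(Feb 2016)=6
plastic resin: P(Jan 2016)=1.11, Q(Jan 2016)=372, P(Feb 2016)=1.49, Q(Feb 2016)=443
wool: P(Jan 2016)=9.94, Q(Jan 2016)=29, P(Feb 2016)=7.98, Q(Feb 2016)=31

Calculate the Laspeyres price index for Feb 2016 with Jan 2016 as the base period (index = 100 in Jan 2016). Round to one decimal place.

Laspeyres price index uses base-period quantities as weights.
ΣP(Feb 2016)·Q(Jan 2016) = 3.64×131 + 6.30×10 + 413.14×5 + 1.49×372 + 7.98×29 = 476.84 + 63 + 2065.7 + 554.28 + 231.42 = 3391.24
ΣP(Jan 2016)·Q(Jan 2016) = 4.70×131 + 6.67×10 + 450.79×5 + 1.11×372 + 9.94×29 = 615.7 + 66.7 + 2253.95 + 412.92 + 288.26 = 3637.53
Index = 3391.24 / 3637.53 × 100 = 93.2292

93.2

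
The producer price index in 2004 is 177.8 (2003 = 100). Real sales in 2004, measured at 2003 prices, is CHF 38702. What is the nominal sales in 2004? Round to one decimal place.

Nominal = Real × (Index/100) = 38702 × (177.8/100)
        = 38702 × 1.778 = 68812.1560

68812.2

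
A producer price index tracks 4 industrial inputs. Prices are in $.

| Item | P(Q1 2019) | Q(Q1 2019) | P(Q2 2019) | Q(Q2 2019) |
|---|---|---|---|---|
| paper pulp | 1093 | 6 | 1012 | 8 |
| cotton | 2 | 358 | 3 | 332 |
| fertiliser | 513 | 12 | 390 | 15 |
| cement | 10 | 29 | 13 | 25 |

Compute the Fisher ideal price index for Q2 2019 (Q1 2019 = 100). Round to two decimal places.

88.46

Laspeyres component (base-period weights):
ΣP(Q2 2019)Q(Q1 2019) = 1012×6 + 3×358 + 390×12 + 13×29 = 6072 + 1074 + 4680 + 377 = 12203
ΣP(Q1 2019)Q(Q1 2019) = 1093×6 + 2×358 + 513×12 + 10×29 = 6558 + 716 + 6156 + 290 = 13720
L = 12203 / 13720 × 100 = 88.9431
Paasche component (current-period weights):
ΣP(Q2 2019)Q(Q2 2019) = 1012×8 + 3×332 + 390×15 + 13×25 = 8096 + 996 + 5850 + 325 = 15267
ΣP(Q1 2019)Q(Q2 2019) = 1093×8 + 2×332 + 513×15 + 10×25 = 8744 + 664 + 7695 + 250 = 17353
P = 15267 / 17353 × 100 = 87.9790
Fisher = √(L × P) = √(88.9431 × 87.9790) = 88.4598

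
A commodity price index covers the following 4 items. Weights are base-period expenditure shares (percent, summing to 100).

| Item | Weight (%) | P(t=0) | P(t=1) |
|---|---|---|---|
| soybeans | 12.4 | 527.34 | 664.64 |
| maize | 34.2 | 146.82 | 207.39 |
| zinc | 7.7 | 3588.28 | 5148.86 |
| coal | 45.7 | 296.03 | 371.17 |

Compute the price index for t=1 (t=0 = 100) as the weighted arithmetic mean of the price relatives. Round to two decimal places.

132.29

soybeans: 12.4 × (664.64/527.34) = 12.4 × 1.260363 = 15.6285
maize: 34.2 × (207.39/146.82) = 34.2 × 1.412546 = 48.3091
zinc: 7.7 × (5148.86/3588.28) = 7.7 × 1.434910 = 11.0488
coal: 45.7 × (371.17/296.03) = 45.7 × 1.253826 = 57.2998
Index = Σ wᵢ·(p₁ᵢ/p₀ᵢ) = 15.6285 + 48.3091 + 11.0488 + 57.2998 = 132.2862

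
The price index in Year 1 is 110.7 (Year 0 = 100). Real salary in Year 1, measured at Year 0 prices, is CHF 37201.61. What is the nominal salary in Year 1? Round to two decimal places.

Nominal = Real × (Index/100) = 37201.61 × (110.7/100)
        = 37201.61 × 1.107 = 41182.1823

41182.18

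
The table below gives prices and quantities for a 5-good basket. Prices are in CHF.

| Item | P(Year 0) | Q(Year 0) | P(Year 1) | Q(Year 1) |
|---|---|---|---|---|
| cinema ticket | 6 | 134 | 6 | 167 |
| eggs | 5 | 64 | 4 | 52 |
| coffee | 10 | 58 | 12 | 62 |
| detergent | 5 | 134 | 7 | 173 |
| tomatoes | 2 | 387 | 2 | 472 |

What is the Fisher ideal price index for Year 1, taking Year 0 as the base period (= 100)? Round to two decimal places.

Laspeyres component (base-period weights):
ΣP(Year 1)Q(Year 0) = 6×134 + 4×64 + 12×58 + 7×134 + 2×387 = 804 + 256 + 696 + 938 + 774 = 3468
ΣP(Year 0)Q(Year 0) = 6×134 + 5×64 + 10×58 + 5×134 + 2×387 = 804 + 320 + 580 + 670 + 774 = 3148
L = 3468 / 3148 × 100 = 110.1652
Paasche component (current-period weights):
ΣP(Year 1)Q(Year 1) = 6×167 + 4×52 + 12×62 + 7×173 + 2×472 = 1002 + 208 + 744 + 1211 + 944 = 4109
ΣP(Year 0)Q(Year 1) = 6×167 + 5×52 + 10×62 + 5×173 + 2×472 = 1002 + 260 + 620 + 865 + 944 = 3691
P = 4109 / 3691 × 100 = 111.3248
Fisher = √(L × P) = √(110.1652 × 111.3248) = 110.7435

110.74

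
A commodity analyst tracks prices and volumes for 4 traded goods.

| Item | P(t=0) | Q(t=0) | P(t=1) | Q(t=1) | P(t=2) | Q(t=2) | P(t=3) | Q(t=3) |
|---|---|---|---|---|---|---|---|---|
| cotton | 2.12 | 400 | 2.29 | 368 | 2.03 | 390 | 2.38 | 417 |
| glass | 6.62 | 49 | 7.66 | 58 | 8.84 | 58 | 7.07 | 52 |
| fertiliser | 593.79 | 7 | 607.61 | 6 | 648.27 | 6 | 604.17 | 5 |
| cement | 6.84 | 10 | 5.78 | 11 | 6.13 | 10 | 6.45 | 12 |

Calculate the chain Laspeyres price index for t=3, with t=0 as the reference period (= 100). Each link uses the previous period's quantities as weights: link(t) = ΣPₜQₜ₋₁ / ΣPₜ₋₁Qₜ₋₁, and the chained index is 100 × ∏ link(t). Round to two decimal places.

103.69

Link t=0→t=1:
ΣP(t=1)Q(t=0) = 2.29×400 + 7.66×49 + 607.61×7 + 5.78×10 = 916 + 375.34 + 4253.27 + 57.8 = 5602.41
ΣP(t=0)Q(t=0) = 2.12×400 + 6.62×49 + 593.79×7 + 6.84×10 = 848 + 324.38 + 4156.53 + 68.4 = 5397.31
link = 5602.41/5397.31 = 1.038000
Link t=1→t=2:
ΣP(t=2)Q(t=1) = 2.03×368 + 8.84×58 + 648.27×6 + 6.13×11 = 747.04 + 512.72 + 3889.62 + 67.43 = 5216.81
ΣP(t=1)Q(t=1) = 2.29×368 + 7.66×58 + 607.61×6 + 5.78×11 = 842.72 + 444.28 + 3645.66 + 63.58 = 4996.24
link = 5216.81/4996.24 = 1.044147
Link t=2→t=3:
ΣP(t=3)Q(t=2) = 2.38×390 + 7.07×58 + 604.17×6 + 6.45×10 = 928.2 + 410.06 + 3625.02 + 64.5 = 5027.78
ΣP(t=2)Q(t=2) = 2.03×390 + 8.84×58 + 648.27×6 + 6.13×10 = 791.7 + 512.72 + 3889.62 + 61.3 = 5255.34
link = 5027.78/5255.34 = 0.956699
Chained index = 100 × 1.038000 × 1.044147 × 0.956699 = 103.6895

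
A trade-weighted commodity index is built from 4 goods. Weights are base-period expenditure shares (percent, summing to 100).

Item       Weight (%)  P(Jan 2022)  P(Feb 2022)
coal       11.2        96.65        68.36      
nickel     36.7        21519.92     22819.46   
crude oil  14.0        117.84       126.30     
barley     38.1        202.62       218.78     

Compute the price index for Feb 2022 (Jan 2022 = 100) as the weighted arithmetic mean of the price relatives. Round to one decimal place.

103.0

coal: 11.2 × (68.36/96.65) = 11.2 × 0.707294 = 7.9217
nickel: 36.7 × (22819.46/21519.92) = 36.7 × 1.060388 = 38.9162
crude oil: 14.0 × (126.30/117.84) = 14.0 × 1.071792 = 15.0051
barley: 38.1 × (218.78/202.62) = 38.1 × 1.079755 = 41.1387
Index = Σ wᵢ·(p₁ᵢ/p₀ᵢ) = 7.9217 + 38.9162 + 15.0051 + 41.1387 = 102.9817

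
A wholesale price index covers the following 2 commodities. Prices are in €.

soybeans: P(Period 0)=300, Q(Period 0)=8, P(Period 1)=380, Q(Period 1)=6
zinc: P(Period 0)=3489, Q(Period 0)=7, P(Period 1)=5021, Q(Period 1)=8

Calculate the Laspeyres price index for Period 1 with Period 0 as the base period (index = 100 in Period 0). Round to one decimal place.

142.4

Laspeyres price index uses base-period quantities as weights.
ΣP(Period 1)·Q(Period 0) = 380×8 + 5021×7 = 3040 + 35147 = 38187
ΣP(Period 0)·Q(Period 0) = 300×8 + 3489×7 = 2400 + 24423 = 26823
Index = 38187 / 26823 × 100 = 142.3666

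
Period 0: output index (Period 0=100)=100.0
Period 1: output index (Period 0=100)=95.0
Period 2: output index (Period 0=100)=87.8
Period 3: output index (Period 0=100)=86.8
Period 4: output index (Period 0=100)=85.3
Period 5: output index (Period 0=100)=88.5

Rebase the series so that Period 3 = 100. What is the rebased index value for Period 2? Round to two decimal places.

101.15

Rebased(Period 2) = 87.8 / 86.8 × 100 = 101.1521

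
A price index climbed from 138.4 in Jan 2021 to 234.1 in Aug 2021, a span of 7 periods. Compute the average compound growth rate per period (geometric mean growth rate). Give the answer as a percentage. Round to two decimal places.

Growth factor = (234.1/138.4)^(1/7) = (1.691474)^(1/7) = 1.077977
Growth rate = 1.077977 − 1 = 0.077977 = 7.7977%

7.80%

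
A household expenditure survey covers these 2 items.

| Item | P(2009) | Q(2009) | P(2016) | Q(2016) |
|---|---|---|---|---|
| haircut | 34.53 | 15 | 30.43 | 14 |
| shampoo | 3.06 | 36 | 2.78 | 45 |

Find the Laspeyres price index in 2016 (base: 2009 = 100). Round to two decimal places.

88.60

Laspeyres price index uses base-period quantities as weights.
ΣP(2016)·Q(2009) = 30.43×15 + 2.78×36 = 456.45 + 100.08 = 556.53
ΣP(2009)·Q(2009) = 34.53×15 + 3.06×36 = 517.95 + 110.16 = 628.11
Index = 556.53 / 628.11 × 100 = 88.6039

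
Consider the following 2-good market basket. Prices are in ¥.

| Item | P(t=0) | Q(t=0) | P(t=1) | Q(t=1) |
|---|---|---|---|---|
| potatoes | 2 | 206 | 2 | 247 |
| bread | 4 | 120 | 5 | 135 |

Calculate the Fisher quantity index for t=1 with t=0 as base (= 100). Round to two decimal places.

115.72

Laspeyres component (base-period weights):
ΣP(t=0)Q(t=1) = 2×247 + 4×135 = 494 + 540 = 1034
ΣP(t=0)Q(t=0) = 2×206 + 4×120 = 412 + 480 = 892
L = 1034 / 892 × 100 = 115.9193
Paasche component (current-period weights):
ΣP(t=1)Q(t=1) = 2×247 + 5×135 = 494 + 675 = 1169
ΣP(t=1)Q(t=0) = 2×206 + 5×120 = 412 + 600 = 1012
P = 1169 / 1012 × 100 = 115.5138
Fisher = √(L × P) = √(115.9193 × 115.5138) = 115.7164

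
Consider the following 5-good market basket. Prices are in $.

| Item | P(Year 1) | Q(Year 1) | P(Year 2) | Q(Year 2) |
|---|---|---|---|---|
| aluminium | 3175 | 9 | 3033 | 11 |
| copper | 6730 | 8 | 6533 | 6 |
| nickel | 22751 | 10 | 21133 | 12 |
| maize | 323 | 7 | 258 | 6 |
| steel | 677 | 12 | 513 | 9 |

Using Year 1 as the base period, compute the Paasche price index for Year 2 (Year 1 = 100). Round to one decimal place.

93.3

Paasche price index uses current-period quantities as weights.
ΣP(Year 2)·Q(Year 2) = 3033×11 + 6533×6 + 21133×12 + 258×6 + 513×9 = 33363 + 39198 + 253596 + 1548 + 4617 = 332322
ΣP(Year 1)·Q(Year 2) = 3175×11 + 6730×6 + 22751×12 + 323×6 + 677×9 = 34925 + 40380 + 273012 + 1938 + 6093 = 356348
Index = 332322 / 356348 × 100 = 93.2577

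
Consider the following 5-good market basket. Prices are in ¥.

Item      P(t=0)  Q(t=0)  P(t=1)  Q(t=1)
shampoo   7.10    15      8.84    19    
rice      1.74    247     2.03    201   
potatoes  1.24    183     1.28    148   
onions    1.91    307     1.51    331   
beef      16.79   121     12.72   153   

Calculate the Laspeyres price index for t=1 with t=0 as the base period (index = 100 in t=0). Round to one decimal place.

Laspeyres price index uses base-period quantities as weights.
ΣP(t=1)·Q(t=0) = 8.84×15 + 2.03×247 + 1.28×183 + 1.51×307 + 12.72×121 = 132.6 + 501.41 + 234.24 + 463.57 + 1539.12 = 2870.94
ΣP(t=0)·Q(t=0) = 7.10×15 + 1.74×247 + 1.24×183 + 1.91×307 + 16.79×121 = 106.5 + 429.78 + 226.92 + 586.37 + 2031.59 = 3381.16
Index = 2870.94 / 3381.16 × 100 = 84.9099

84.9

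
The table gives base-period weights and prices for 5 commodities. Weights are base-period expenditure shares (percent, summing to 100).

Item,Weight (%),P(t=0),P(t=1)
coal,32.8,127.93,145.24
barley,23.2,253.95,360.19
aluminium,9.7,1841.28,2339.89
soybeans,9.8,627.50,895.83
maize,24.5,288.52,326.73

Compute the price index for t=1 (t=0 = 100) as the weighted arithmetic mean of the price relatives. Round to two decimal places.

124.21

coal: 32.8 × (145.24/127.93) = 32.8 × 1.135308 = 37.2381
barley: 23.2 × (360.19/253.95) = 23.2 × 1.418350 = 32.9057
aluminium: 9.7 × (2339.89/1841.28) = 9.7 × 1.270795 = 12.3267
soybeans: 9.8 × (895.83/627.50) = 9.8 × 1.427618 = 13.9907
maize: 24.5 × (326.73/288.52) = 24.5 × 1.132434 = 27.7446
Index = Σ wᵢ·(p₁ᵢ/p₀ᵢ) = 37.2381 + 32.9057 + 12.3267 + 13.9907 + 27.7446 = 124.2058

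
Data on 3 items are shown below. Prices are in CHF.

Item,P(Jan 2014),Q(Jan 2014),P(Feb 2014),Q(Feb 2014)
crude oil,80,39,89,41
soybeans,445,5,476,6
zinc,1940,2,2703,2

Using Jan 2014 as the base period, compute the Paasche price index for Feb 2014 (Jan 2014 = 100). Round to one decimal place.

Paasche price index uses current-period quantities as weights.
ΣP(Feb 2014)·Q(Feb 2014) = 89×41 + 476×6 + 2703×2 = 3649 + 2856 + 5406 = 11911
ΣP(Jan 2014)·Q(Feb 2014) = 80×41 + 445×6 + 1940×2 = 3280 + 2670 + 3880 = 9830
Index = 11911 / 9830 × 100 = 121.1699

121.2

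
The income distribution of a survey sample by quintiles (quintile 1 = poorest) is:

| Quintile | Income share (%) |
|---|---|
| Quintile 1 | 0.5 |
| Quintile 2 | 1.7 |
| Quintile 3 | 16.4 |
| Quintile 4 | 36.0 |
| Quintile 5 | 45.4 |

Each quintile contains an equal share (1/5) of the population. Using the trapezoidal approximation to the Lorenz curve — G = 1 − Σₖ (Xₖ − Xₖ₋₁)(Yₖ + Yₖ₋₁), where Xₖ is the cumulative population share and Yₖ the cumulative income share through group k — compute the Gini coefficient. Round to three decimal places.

Cumulative income shares Yₖ: 0.0050, 0.0220, 0.1860, 0.5460, 1.0000
Σ (Xₖ−Xₖ₋₁)(Yₖ+Yₖ₋₁) = (1/5)(0.0050+0.0000) + (1/5)(0.0220+0.0050) + (1/5)(0.1860+0.0220) + (1/5)(0.5460+0.1860) + (1/5)(1.0000+0.5460)
  = 0.0010 + 0.0054 + 0.0416 + 0.1464 + 0.3092 = 0.5036
G = 1 − 0.5036 = 0.4964

0.496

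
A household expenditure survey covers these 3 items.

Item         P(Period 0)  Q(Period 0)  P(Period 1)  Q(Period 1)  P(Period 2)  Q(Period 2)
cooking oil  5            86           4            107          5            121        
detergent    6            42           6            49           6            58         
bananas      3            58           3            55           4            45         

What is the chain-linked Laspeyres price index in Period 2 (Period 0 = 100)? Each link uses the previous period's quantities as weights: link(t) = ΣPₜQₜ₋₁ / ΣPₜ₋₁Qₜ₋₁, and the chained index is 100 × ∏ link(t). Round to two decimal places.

Link Period 0→Period 1:
ΣP(Period 1)Q(Period 0) = 4×86 + 6×42 + 3×58 = 344 + 252 + 174 = 770
ΣP(Period 0)Q(Period 0) = 5×86 + 6×42 + 3×58 = 430 + 252 + 174 = 856
link = 770/856 = 0.899533
Link Period 1→Period 2:
ΣP(Period 2)Q(Period 1) = 5×107 + 6×49 + 4×55 = 535 + 294 + 220 = 1049
ΣP(Period 1)Q(Period 1) = 4×107 + 6×49 + 3×55 = 428 + 294 + 165 = 887
link = 1049/887 = 1.182638
Chained index = 100 × 0.899533 × 1.182638 = 106.3822

106.38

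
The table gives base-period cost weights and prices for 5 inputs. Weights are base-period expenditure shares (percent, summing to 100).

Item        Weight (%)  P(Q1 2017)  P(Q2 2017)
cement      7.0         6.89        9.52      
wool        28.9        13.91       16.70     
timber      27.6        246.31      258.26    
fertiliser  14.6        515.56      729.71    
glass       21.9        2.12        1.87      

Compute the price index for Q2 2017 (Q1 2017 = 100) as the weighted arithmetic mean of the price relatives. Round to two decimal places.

113.29

cement: 7.0 × (9.52/6.89) = 7.0 × 1.381713 = 9.6720
wool: 28.9 × (16.70/13.91) = 28.9 × 1.200575 = 34.6966
timber: 27.6 × (258.26/246.31) = 27.6 × 1.048516 = 28.9390
fertiliser: 14.6 × (729.71/515.56) = 14.6 × 1.415374 = 20.6645
glass: 21.9 × (1.87/2.12) = 21.9 × 0.882075 = 19.3175
Index = Σ wᵢ·(p₁ᵢ/p₀ᵢ) = 9.6720 + 34.6966 + 28.9390 + 20.6645 + 19.3175 = 113.2896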